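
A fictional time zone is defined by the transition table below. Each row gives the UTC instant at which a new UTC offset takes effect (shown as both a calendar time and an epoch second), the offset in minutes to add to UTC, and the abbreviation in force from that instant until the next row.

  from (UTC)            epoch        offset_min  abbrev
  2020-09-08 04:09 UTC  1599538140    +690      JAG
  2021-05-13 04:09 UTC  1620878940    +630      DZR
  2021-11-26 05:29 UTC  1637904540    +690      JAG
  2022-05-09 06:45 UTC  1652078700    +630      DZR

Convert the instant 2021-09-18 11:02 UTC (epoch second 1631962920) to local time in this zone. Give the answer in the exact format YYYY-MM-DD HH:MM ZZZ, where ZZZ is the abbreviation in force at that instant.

2021-09-18 21:32 DZR

Query: 2021-09-18 11:02 UTC
Rule 2/4 (DZR, +10:30): 2021-05-13 04:09 UTC ≤ query < 2021-11-26 05:29 UTC
11·60 + 2 + 630 = 1292 min
1292 = 0·1440 + 1292; 1292 = 21·60 + 32 → 21:32, same day
→ 2021-09-18 21:32 DZR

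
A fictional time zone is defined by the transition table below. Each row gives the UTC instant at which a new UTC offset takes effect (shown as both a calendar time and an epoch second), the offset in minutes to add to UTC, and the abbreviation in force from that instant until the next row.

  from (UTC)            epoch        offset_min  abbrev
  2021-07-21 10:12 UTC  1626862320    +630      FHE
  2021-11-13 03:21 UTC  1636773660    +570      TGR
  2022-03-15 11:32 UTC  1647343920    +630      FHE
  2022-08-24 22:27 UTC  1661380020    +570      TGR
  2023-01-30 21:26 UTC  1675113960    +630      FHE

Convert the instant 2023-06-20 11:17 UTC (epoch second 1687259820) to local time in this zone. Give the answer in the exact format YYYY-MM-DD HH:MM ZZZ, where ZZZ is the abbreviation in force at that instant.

Query: 2023-06-20 11:17 UTC
Rule 5/5 (FHE, +10:30): 2023-01-30 21:26 UTC ≤ query < +∞
11·60 + 17 + 630 = 1307 min
1307 = 0·1440 + 1307; 1307 = 21·60 + 47 → 21:47, same day
→ 2023-06-20 21:47 FHE

2023-06-20 21:47 FHE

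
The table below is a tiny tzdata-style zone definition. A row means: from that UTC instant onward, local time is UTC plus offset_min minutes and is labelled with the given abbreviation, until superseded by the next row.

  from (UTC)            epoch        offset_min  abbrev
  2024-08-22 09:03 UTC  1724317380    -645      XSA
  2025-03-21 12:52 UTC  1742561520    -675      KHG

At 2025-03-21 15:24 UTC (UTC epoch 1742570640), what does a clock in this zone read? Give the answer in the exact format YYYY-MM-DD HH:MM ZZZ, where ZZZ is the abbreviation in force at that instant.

2025-03-21 04:09 KHG

Query: 2025-03-21 15:24 UTC
Rule 2/2 (KHG, -11:15): 2025-03-21 12:52 UTC ≤ query < +∞
15·60 + 24 - 675 = 249 min
249 = 0·1440 + 249; 249 = 4·60 + 9 → 04:09, same day
→ 2025-03-21 04:09 KHG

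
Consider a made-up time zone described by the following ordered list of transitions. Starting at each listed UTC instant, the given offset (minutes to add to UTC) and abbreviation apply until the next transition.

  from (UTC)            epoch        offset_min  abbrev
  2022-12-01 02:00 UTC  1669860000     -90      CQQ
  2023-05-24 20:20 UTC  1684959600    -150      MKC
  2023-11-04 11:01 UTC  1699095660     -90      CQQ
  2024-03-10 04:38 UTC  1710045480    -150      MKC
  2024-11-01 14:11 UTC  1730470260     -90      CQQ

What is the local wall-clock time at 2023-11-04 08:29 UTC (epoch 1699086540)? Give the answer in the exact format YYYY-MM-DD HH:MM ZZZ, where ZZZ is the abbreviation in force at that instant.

2023-11-04 05:59 MKC

Query: 2023-11-04 08:29 UTC
Rule 2/5 (MKC, -02:30): 2023-05-24 20:20 UTC ≤ query < 2023-11-04 11:01 UTC
8·60 + 29 - 150 = 359 min
359 = 0·1440 + 359; 359 = 5·60 + 59 → 05:59, same day
→ 2023-11-04 05:59 MKC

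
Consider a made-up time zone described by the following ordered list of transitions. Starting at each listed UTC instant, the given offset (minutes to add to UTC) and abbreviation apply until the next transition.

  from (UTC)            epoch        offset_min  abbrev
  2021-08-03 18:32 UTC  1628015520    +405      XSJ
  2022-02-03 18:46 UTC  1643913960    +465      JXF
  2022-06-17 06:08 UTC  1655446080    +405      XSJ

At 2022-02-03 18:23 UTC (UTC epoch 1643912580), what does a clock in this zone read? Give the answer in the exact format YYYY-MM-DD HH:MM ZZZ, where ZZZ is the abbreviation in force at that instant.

Query: 2022-02-03 18:23 UTC
Rule 1/3 (XSJ, +06:45): 2021-08-03 18:32 UTC ≤ query < 2022-02-03 18:46 UTC
18·60 + 23 + 405 = 1508 min
1508 = 1·1440 + 68; 68 = 1·60 + 8 → 01:08, 2022-02-03 + 1 day = 2022-02-04
→ 2022-02-04 01:08 XSJ

2022-02-04 01:08 XSJ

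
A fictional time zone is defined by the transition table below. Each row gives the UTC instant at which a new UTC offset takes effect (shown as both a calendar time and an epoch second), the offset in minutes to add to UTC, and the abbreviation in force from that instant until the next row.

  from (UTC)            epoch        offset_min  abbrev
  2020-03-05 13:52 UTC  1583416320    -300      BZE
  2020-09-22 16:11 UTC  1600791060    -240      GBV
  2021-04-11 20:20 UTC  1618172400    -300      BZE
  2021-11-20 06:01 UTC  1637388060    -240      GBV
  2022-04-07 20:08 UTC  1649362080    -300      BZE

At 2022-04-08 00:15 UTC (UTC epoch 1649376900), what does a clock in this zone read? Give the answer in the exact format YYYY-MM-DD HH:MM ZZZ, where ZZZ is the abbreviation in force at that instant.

Query: 2022-04-08 00:15 UTC
Rule 5/5 (BZE, -05:00): 2022-04-07 20:08 UTC ≤ query < +∞
0·60 + 15 - 300 = -285 min
-285 = -1·1440 + 1155; 1155 = 19·60 + 15 → 19:15, 2022-04-08 - 1 day = 2022-04-07
→ 2022-04-07 19:15 BZE

2022-04-07 19:15 BZE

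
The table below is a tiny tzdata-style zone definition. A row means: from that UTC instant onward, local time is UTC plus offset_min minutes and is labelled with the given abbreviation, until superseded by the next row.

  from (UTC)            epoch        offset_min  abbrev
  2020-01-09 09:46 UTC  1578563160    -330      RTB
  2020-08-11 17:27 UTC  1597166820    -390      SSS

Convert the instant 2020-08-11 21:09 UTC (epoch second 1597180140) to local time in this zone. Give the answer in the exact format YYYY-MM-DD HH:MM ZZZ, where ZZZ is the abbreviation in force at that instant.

2020-08-11 14:39 SSS

Query: 2020-08-11 21:09 UTC
Rule 2/2 (SSS, -06:30): 2020-08-11 17:27 UTC ≤ query < +∞
21·60 + 9 - 390 = 879 min
879 = 0·1440 + 879; 879 = 14·60 + 39 → 14:39, same day
→ 2020-08-11 14:39 SSS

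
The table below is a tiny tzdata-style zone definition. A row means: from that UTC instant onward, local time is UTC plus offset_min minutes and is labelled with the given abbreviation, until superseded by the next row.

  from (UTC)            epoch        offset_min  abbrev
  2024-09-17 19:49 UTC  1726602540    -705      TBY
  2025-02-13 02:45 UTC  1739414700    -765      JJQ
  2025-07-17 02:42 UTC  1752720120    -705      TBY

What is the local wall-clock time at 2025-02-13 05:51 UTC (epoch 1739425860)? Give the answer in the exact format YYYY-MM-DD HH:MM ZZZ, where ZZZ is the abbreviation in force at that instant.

Query: 2025-02-13 05:51 UTC
Rule 2/3 (JJQ, -12:45): 2025-02-13 02:45 UTC ≤ query < 2025-07-17 02:42 UTC
5·60 + 51 - 765 = -414 min
-414 = -1·1440 + 1026; 1026 = 17·60 + 6 → 17:06, 2025-02-13 - 1 day = 2025-02-12
→ 2025-02-12 17:06 JJQ

2025-02-12 17:06 JJQ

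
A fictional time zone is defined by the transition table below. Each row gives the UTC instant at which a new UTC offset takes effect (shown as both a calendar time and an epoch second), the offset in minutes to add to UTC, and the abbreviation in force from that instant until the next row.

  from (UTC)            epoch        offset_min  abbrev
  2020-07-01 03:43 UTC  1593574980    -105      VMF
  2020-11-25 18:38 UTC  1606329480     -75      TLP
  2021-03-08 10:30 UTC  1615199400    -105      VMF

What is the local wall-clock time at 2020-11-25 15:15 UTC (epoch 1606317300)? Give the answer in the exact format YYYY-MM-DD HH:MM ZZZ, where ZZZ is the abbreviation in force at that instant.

2020-11-25 13:30 VMF

Query: 2020-11-25 15:15 UTC
Rule 1/3 (VMF, -01:45): 2020-07-01 03:43 UTC ≤ query < 2020-11-25 18:38 UTC
15·60 + 15 - 105 = 810 min
810 = 0·1440 + 810; 810 = 13·60 + 30 → 13:30, same day
→ 2020-11-25 13:30 VMF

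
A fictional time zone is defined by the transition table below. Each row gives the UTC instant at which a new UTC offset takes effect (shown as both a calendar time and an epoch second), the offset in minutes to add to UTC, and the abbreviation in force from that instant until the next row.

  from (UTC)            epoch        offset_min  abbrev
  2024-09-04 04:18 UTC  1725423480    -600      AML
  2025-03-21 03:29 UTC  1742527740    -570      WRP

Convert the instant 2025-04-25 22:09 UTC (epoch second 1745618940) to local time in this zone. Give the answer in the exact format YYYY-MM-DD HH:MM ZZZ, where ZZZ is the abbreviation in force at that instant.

Query: 2025-04-25 22:09 UTC
Rule 2/2 (WRP, -09:30): 2025-03-21 03:29 UTC ≤ query < +∞
22·60 + 9 - 570 = 759 min
759 = 0·1440 + 759; 759 = 12·60 + 39 → 12:39, same day
→ 2025-04-25 12:39 WRP

2025-04-25 12:39 WRP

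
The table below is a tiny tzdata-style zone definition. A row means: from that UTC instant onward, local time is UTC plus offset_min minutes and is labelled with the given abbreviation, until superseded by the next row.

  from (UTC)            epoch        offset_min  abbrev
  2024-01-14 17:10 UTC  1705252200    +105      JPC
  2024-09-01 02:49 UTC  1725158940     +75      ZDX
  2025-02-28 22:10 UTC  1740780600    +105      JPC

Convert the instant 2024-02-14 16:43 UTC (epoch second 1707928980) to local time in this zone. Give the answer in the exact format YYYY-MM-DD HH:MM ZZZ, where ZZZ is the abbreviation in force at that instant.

Query: 2024-02-14 16:43 UTC
Rule 1/3 (JPC, +01:45): 2024-01-14 17:10 UTC ≤ query < 2024-09-01 02:49 UTC
16·60 + 43 + 105 = 1108 min
1108 = 0·1440 + 1108; 1108 = 18·60 + 28 → 18:28, same day
→ 2024-02-14 18:28 JPC

2024-02-14 18:28 JPC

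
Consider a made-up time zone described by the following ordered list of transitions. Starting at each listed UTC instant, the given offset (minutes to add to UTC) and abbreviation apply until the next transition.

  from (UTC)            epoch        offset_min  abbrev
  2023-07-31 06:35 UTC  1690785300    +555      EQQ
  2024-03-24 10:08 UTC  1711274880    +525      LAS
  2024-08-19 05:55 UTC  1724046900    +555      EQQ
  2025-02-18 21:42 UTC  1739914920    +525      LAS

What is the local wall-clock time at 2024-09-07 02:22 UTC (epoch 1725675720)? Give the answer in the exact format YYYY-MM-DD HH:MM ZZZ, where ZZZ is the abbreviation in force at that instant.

Query: 2024-09-07 02:22 UTC
Rule 3/4 (EQQ, +09:15): 2024-08-19 05:55 UTC ≤ query < 2025-02-18 21:42 UTC
2·60 + 22 + 555 = 697 min
697 = 0·1440 + 697; 697 = 11·60 + 37 → 11:37, same day
→ 2024-09-07 11:37 EQQ

2024-09-07 11:37 EQQ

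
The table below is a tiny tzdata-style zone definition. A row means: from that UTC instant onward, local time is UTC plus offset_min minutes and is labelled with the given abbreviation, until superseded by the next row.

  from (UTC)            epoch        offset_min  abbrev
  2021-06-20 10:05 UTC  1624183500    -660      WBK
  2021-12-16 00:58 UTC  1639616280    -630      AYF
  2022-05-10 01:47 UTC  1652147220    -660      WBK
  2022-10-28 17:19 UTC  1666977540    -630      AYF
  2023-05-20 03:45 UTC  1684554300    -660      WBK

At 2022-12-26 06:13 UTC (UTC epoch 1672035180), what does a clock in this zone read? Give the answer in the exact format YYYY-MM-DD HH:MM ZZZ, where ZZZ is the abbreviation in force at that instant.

Query: 2022-12-26 06:13 UTC
Rule 4/5 (AYF, -10:30): 2022-10-28 17:19 UTC ≤ query < 2023-05-20 03:45 UTC
6·60 + 13 - 630 = -257 min
-257 = -1·1440 + 1183; 1183 = 19·60 + 43 → 19:43, 2022-12-26 - 1 day = 2022-12-25
→ 2022-12-25 19:43 AYF

2022-12-25 19:43 AYF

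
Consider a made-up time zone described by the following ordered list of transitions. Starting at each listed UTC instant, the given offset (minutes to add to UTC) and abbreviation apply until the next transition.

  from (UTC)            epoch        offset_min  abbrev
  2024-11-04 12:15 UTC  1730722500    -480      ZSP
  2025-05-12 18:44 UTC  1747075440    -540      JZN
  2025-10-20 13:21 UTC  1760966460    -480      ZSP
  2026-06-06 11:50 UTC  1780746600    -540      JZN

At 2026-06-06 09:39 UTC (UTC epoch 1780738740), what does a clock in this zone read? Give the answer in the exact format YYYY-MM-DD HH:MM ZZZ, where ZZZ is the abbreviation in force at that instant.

2026-06-06 01:39 ZSP

Query: 2026-06-06 09:39 UTC
Rule 3/4 (ZSP, -08:00): 2025-10-20 13:21 UTC ≤ query < 2026-06-06 11:50 UTC
9·60 + 39 - 480 = 99 min
99 = 0·1440 + 99; 99 = 1·60 + 39 → 01:39, same day
→ 2026-06-06 01:39 ZSP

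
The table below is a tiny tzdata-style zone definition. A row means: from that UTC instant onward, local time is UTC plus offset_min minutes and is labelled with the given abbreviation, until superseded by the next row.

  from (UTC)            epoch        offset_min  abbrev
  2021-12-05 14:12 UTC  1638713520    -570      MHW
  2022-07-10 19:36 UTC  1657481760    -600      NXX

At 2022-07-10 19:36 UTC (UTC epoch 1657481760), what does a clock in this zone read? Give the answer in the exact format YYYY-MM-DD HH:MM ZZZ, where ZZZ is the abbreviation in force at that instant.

2022-07-10 09:36 NXX

Query: 2022-07-10 19:36 UTC
Rule 2/2 (NXX, -10:00): 2022-07-10 19:36 UTC ≤ query < +∞
19·60 + 36 - 600 = 576 min
576 = 0·1440 + 576; 576 = 9·60 + 36 → 09:36, same day
→ 2022-07-10 09:36 NXX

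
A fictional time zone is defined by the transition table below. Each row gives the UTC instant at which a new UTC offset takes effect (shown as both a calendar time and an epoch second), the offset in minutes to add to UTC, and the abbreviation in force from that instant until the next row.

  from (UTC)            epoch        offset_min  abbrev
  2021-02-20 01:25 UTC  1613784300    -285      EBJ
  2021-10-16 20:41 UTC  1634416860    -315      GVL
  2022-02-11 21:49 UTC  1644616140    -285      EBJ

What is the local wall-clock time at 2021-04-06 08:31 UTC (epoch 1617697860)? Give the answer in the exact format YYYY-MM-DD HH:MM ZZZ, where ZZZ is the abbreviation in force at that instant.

2021-04-06 03:46 EBJ

Query: 2021-04-06 08:31 UTC
Rule 1/3 (EBJ, -04:45): 2021-02-20 01:25 UTC ≤ query < 2021-10-16 20:41 UTC
8·60 + 31 - 285 = 226 min
226 = 0·1440 + 226; 226 = 3·60 + 46 → 03:46, same day
→ 2021-04-06 03:46 EBJ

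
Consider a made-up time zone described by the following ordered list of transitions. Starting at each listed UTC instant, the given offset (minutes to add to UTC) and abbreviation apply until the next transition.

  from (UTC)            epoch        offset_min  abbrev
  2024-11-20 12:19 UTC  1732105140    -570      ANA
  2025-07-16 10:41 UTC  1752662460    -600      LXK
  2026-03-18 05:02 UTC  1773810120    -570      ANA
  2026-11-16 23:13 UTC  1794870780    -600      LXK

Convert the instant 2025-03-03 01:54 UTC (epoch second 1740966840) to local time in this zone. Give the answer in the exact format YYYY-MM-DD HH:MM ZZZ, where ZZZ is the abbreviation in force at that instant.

2025-03-02 16:24 ANA

Query: 2025-03-03 01:54 UTC
Rule 1/4 (ANA, -09:30): 2024-11-20 12:19 UTC ≤ query < 2025-07-16 10:41 UTC
1·60 + 54 - 570 = -456 min
-456 = -1·1440 + 984; 984 = 16·60 + 24 → 16:24, 2025-03-03 - 1 day = 2025-03-02
→ 2025-03-02 16:24 ANA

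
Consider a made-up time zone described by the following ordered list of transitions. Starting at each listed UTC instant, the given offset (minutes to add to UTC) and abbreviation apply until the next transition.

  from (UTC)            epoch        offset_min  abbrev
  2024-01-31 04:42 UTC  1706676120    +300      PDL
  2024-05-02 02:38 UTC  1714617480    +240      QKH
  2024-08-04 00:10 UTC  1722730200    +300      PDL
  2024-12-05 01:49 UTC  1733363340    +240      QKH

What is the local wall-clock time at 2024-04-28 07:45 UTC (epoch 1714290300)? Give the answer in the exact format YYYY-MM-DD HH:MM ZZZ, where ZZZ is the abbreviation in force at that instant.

2024-04-28 12:45 PDL

Query: 2024-04-28 07:45 UTC
Rule 1/4 (PDL, +05:00): 2024-01-31 04:42 UTC ≤ query < 2024-05-02 02:38 UTC
7·60 + 45 + 300 = 765 min
765 = 0·1440 + 765; 765 = 12·60 + 45 → 12:45, same day
→ 2024-04-28 12:45 PDL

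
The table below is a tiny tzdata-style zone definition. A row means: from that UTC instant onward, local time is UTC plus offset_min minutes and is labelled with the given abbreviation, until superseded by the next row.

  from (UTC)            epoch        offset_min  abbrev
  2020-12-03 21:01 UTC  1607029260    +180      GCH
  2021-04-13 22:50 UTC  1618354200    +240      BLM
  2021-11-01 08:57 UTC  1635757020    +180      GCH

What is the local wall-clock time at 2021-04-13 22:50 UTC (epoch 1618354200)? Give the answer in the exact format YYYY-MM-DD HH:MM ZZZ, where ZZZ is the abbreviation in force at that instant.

Query: 2021-04-13 22:50 UTC
Rule 2/3 (BLM, +04:00): 2021-04-13 22:50 UTC ≤ query < 2021-11-01 08:57 UTC
22·60 + 50 + 240 = 1610 min
1610 = 1·1440 + 170; 170 = 2·60 + 50 → 02:50, 2021-04-13 + 1 day = 2021-04-14
→ 2021-04-14 02:50 BLM

2021-04-14 02:50 BLM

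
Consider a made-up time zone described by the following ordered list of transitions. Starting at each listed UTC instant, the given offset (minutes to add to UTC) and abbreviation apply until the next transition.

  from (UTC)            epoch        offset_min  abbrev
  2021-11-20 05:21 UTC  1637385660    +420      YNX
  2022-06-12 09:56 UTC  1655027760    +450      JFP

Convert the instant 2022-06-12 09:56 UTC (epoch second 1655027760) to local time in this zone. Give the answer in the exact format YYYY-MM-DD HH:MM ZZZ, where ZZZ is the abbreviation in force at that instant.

2022-06-12 17:26 JFP

Query: 2022-06-12 09:56 UTC
Rule 2/2 (JFP, +07:30): 2022-06-12 09:56 UTC ≤ query < +∞
9·60 + 56 + 450 = 1046 min
1046 = 0·1440 + 1046; 1046 = 17·60 + 26 → 17:26, same day
→ 2022-06-12 17:26 JFP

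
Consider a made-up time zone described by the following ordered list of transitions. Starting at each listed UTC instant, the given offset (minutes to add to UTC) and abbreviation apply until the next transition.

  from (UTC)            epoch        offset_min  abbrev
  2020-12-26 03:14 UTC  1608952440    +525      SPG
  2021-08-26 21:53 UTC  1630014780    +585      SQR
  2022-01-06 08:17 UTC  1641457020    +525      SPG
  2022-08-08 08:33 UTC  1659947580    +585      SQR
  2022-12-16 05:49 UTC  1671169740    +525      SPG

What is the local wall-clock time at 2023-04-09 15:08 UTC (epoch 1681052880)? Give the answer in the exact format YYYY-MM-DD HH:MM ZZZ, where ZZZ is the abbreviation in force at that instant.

2023-04-09 23:53 SPG

Query: 2023-04-09 15:08 UTC
Rule 5/5 (SPG, +08:45): 2022-12-16 05:49 UTC ≤ query < +∞
15·60 + 8 + 525 = 1433 min
1433 = 0·1440 + 1433; 1433 = 23·60 + 53 → 23:53, same day
→ 2023-04-09 23:53 SPG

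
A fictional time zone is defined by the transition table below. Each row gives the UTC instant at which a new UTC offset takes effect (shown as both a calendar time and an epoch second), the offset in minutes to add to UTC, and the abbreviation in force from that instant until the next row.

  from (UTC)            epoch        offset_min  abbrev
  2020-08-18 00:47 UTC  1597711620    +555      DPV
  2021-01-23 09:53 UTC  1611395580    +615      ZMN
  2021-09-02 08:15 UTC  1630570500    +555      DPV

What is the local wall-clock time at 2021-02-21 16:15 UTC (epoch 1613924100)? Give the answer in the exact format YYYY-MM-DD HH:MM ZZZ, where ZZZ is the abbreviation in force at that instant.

Query: 2021-02-21 16:15 UTC
Rule 2/3 (ZMN, +10:15): 2021-01-23 09:53 UTC ≤ query < 2021-09-02 08:15 UTC
16·60 + 15 + 615 = 1590 min
1590 = 1·1440 + 150; 150 = 2·60 + 30 → 02:30, 2021-02-21 + 1 day = 2021-02-22
→ 2021-02-22 02:30 ZMN

2021-02-22 02:30 ZMN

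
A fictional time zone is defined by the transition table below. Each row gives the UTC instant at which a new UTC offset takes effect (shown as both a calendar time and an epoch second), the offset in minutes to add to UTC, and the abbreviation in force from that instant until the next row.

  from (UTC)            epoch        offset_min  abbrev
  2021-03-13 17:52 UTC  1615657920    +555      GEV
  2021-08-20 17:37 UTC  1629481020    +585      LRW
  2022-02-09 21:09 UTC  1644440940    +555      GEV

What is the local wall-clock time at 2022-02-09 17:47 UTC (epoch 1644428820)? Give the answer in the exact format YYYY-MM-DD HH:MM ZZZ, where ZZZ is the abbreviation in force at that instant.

2022-02-10 03:32 LRW

Query: 2022-02-09 17:47 UTC
Rule 2/3 (LRW, +09:45): 2021-08-20 17:37 UTC ≤ query < 2022-02-09 21:09 UTC
17·60 + 47 + 585 = 1652 min
1652 = 1·1440 + 212; 212 = 3·60 + 32 → 03:32, 2022-02-09 + 1 day = 2022-02-10
→ 2022-02-10 03:32 LRW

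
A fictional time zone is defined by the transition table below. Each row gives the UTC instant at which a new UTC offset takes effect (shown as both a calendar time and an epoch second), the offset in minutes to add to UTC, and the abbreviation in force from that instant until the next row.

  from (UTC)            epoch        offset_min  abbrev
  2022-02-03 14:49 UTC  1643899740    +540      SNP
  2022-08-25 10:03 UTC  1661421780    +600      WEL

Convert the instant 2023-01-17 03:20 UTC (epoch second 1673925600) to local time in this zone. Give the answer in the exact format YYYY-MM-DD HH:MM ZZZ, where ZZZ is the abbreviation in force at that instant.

2023-01-17 13:20 WEL

Query: 2023-01-17 03:20 UTC
Rule 2/2 (WEL, +10:00): 2022-08-25 10:03 UTC ≤ query < +∞
3·60 + 20 + 600 = 800 min
800 = 0·1440 + 800; 800 = 13·60 + 20 → 13:20, same day
→ 2023-01-17 13:20 WEL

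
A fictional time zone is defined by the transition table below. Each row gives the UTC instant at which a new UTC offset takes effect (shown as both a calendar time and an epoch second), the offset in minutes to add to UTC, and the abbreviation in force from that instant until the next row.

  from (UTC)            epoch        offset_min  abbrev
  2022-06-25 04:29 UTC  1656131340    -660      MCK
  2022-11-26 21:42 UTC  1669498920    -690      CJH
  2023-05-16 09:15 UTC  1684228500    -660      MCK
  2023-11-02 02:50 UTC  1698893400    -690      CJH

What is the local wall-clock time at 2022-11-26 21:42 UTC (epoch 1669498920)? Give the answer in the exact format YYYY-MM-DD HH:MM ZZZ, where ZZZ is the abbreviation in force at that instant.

2022-11-26 10:12 CJH

Query: 2022-11-26 21:42 UTC
Rule 2/4 (CJH, -11:30): 2022-11-26 21:42 UTC ≤ query < 2023-05-16 09:15 UTC
21·60 + 42 - 690 = 612 min
612 = 0·1440 + 612; 612 = 10·60 + 12 → 10:12, same day
→ 2022-11-26 10:12 CJH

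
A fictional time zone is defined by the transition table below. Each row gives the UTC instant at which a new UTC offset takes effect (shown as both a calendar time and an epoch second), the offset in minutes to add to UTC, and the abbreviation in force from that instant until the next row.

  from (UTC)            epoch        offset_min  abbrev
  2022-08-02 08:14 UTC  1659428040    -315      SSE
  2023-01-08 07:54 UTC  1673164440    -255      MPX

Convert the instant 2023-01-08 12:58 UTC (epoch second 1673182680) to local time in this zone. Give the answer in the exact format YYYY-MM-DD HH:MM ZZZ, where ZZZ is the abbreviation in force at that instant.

Query: 2023-01-08 12:58 UTC
Rule 2/2 (MPX, -04:15): 2023-01-08 07:54 UTC ≤ query < +∞
12·60 + 58 - 255 = 523 min
523 = 0·1440 + 523; 523 = 8·60 + 43 → 08:43, same day
→ 2023-01-08 08:43 MPX

2023-01-08 08:43 MPX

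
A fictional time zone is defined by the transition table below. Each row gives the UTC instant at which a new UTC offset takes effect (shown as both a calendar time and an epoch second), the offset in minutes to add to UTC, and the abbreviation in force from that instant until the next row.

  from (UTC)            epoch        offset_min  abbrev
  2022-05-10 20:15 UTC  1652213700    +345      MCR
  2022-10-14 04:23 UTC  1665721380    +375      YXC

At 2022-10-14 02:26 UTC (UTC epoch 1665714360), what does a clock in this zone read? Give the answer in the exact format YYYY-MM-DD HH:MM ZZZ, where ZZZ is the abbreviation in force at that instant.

2022-10-14 08:11 MCR

Query: 2022-10-14 02:26 UTC
Rule 1/2 (MCR, +05:45): 2022-05-10 20:15 UTC ≤ query < 2022-10-14 04:23 UTC
2·60 + 26 + 345 = 491 min
491 = 0·1440 + 491; 491 = 8·60 + 11 → 08:11, same day
→ 2022-10-14 08:11 MCR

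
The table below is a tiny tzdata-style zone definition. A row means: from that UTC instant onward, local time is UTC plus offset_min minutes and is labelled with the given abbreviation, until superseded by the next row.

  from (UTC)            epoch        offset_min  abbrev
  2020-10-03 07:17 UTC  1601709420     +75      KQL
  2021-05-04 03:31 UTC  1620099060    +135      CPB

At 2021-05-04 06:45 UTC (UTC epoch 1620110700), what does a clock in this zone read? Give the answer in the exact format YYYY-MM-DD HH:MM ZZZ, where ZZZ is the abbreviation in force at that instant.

2021-05-04 09:00 CPB

Query: 2021-05-04 06:45 UTC
Rule 2/2 (CPB, +02:15): 2021-05-04 03:31 UTC ≤ query < +∞
6·60 + 45 + 135 = 540 min
540 = 0·1440 + 540; 540 = 9·60 + 0 → 09:00, same day
→ 2021-05-04 09:00 CPB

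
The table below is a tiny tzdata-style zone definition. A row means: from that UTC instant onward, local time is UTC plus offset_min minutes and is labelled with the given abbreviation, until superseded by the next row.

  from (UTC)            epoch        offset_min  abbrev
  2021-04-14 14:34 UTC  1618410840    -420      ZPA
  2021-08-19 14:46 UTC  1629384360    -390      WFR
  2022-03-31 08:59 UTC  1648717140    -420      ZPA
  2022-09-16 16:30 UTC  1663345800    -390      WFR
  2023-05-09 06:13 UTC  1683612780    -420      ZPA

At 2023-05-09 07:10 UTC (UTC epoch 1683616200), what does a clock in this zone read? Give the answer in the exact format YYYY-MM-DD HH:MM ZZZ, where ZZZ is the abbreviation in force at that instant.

Query: 2023-05-09 07:10 UTC
Rule 5/5 (ZPA, -07:00): 2023-05-09 06:13 UTC ≤ query < +∞
7·60 + 10 - 420 = 10 min
10 = 0·1440 + 10; 10 = 0·60 + 10 → 00:10, same day
→ 2023-05-09 00:10 ZPA

2023-05-09 00:10 ZPA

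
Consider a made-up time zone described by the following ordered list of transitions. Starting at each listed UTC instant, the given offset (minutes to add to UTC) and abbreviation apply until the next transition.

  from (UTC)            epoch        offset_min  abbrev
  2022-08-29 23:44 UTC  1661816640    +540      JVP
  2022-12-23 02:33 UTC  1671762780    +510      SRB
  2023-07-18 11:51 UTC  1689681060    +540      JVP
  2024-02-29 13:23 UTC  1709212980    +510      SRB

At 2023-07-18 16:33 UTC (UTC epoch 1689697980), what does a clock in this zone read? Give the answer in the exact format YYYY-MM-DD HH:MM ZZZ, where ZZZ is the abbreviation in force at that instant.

2023-07-19 01:33 JVP

Query: 2023-07-18 16:33 UTC
Rule 3/4 (JVP, +09:00): 2023-07-18 11:51 UTC ≤ query < 2024-02-29 13:23 UTC
16·60 + 33 + 540 = 1533 min
1533 = 1·1440 + 93; 93 = 1·60 + 33 → 01:33, 2023-07-18 + 1 day = 2023-07-19
→ 2023-07-19 01:33 JVP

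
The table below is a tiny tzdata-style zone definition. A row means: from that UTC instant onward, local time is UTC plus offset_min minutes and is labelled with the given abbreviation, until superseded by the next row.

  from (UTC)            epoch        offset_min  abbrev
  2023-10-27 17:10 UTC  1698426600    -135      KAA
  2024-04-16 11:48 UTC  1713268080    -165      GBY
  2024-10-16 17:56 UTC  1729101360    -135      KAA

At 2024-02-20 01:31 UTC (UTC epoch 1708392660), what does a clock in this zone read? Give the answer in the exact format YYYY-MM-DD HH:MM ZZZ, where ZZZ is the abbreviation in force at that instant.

Query: 2024-02-20 01:31 UTC
Rule 1/3 (KAA, -02:15): 2023-10-27 17:10 UTC ≤ query < 2024-04-16 11:48 UTC
1·60 + 31 - 135 = -44 min
-44 = -1·1440 + 1396; 1396 = 23·60 + 16 → 23:16, 2024-02-20 - 1 day = 2024-02-19
→ 2024-02-19 23:16 KAA

2024-02-19 23:16 KAA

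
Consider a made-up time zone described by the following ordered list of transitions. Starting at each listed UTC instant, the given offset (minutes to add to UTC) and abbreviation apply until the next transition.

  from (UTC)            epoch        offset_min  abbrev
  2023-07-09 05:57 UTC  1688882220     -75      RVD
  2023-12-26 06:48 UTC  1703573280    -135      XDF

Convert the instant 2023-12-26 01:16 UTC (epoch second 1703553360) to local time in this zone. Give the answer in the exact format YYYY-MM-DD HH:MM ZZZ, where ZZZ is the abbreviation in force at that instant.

Query: 2023-12-26 01:16 UTC
Rule 1/2 (RVD, -01:15): 2023-07-09 05:57 UTC ≤ query < 2023-12-26 06:48 UTC
1·60 + 16 - 75 = 1 min
1 = 0·1440 + 1; 1 = 0·60 + 1 → 00:01, same day
→ 2023-12-26 00:01 RVD

2023-12-26 00:01 RVD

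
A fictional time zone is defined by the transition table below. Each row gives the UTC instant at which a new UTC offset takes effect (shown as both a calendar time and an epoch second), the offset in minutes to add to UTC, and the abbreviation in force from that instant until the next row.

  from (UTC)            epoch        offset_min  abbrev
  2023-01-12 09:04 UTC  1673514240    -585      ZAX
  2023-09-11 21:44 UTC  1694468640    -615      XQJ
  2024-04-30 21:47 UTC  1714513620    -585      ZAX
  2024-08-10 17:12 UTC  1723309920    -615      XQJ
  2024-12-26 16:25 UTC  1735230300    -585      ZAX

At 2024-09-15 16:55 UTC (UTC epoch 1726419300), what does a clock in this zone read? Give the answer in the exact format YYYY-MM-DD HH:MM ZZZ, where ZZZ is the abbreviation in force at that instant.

2024-09-15 06:40 XQJ

Query: 2024-09-15 16:55 UTC
Rule 4/5 (XQJ, -10:15): 2024-08-10 17:12 UTC ≤ query < 2024-12-26 16:25 UTC
16·60 + 55 - 615 = 400 min
400 = 0·1440 + 400; 400 = 6·60 + 40 → 06:40, same day
→ 2024-09-15 06:40 XQJ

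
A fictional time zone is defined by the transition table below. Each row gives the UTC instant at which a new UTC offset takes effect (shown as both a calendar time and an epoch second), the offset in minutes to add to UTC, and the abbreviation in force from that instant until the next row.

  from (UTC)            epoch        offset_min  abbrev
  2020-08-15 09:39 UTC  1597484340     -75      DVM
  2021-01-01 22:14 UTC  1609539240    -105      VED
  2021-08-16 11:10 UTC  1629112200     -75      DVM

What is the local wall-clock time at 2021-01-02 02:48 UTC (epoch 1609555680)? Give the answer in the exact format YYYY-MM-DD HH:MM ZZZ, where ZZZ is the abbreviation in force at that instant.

2021-01-02 01:03 VED

Query: 2021-01-02 02:48 UTC
Rule 2/3 (VED, -01:45): 2021-01-01 22:14 UTC ≤ query < 2021-08-16 11:10 UTC
2·60 + 48 - 105 = 63 min
63 = 0·1440 + 63; 63 = 1·60 + 3 → 01:03, same day
→ 2021-01-02 01:03 VED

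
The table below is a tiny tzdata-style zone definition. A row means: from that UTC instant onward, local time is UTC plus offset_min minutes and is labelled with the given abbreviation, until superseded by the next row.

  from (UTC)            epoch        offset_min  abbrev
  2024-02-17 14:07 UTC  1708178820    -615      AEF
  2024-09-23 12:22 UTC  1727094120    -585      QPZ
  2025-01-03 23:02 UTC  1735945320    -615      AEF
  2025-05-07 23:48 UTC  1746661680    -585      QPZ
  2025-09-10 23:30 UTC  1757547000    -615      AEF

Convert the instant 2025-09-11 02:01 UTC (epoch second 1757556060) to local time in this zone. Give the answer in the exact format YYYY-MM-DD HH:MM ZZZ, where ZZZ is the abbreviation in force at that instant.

Query: 2025-09-11 02:01 UTC
Rule 5/5 (AEF, -10:15): 2025-09-10 23:30 UTC ≤ query < +∞
2·60 + 1 - 615 = -494 min
-494 = -1·1440 + 946; 946 = 15·60 + 46 → 15:46, 2025-09-11 - 1 day = 2025-09-10
→ 2025-09-10 15:46 AEF

2025-09-10 15:46 AEF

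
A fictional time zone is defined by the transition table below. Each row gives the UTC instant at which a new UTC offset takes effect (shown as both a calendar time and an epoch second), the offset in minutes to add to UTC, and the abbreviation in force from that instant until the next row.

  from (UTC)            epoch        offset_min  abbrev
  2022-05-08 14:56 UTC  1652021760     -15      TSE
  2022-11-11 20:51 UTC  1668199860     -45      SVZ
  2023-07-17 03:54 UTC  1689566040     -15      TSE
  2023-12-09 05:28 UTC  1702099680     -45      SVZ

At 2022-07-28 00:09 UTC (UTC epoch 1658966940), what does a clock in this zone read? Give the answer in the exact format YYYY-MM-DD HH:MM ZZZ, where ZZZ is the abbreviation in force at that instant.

2022-07-27 23:54 TSE

Query: 2022-07-28 00:09 UTC
Rule 1/4 (TSE, -00:15): 2022-05-08 14:56 UTC ≤ query < 2022-11-11 20:51 UTC
0·60 + 9 - 15 = -6 min
-6 = -1·1440 + 1434; 1434 = 23·60 + 54 → 23:54, 2022-07-28 - 1 day = 2022-07-27
→ 2022-07-27 23:54 TSE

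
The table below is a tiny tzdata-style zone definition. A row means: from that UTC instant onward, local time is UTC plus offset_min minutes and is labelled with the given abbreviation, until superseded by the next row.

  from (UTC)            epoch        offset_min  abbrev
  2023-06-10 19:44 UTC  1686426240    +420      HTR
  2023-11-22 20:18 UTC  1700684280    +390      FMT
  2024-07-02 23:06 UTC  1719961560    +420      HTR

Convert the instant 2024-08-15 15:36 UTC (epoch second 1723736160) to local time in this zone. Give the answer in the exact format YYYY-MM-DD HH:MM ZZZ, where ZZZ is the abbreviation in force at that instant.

Query: 2024-08-15 15:36 UTC
Rule 3/3 (HTR, +07:00): 2024-07-02 23:06 UTC ≤ query < +∞
15·60 + 36 + 420 = 1356 min
1356 = 0·1440 + 1356; 1356 = 22·60 + 36 → 22:36, same day
→ 2024-08-15 22:36 HTR

2024-08-15 22:36 HTR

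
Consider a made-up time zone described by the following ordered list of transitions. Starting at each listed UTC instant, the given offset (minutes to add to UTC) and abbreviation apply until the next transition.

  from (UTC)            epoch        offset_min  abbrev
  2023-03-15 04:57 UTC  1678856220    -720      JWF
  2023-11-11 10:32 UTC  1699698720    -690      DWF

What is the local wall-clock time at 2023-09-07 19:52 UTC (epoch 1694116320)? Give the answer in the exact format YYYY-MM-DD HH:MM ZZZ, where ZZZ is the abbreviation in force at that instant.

Query: 2023-09-07 19:52 UTC
Rule 1/2 (JWF, -12:00): 2023-03-15 04:57 UTC ≤ query < 2023-11-11 10:32 UTC
19·60 + 52 - 720 = 472 min
472 = 0·1440 + 472; 472 = 7·60 + 52 → 07:52, same day
→ 2023-09-07 07:52 JWF

2023-09-07 07:52 JWF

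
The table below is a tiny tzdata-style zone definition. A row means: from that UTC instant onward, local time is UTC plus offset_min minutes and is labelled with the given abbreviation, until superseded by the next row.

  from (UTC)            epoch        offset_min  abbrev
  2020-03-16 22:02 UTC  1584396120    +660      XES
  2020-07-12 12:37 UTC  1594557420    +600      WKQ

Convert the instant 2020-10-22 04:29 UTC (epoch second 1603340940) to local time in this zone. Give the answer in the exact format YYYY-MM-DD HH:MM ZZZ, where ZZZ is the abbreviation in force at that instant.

2020-10-22 14:29 WKQ

Query: 2020-10-22 04:29 UTC
Rule 2/2 (WKQ, +10:00): 2020-07-12 12:37 UTC ≤ query < +∞
4·60 + 29 + 600 = 869 min
869 = 0·1440 + 869; 869 = 14·60 + 29 → 14:29, same day
→ 2020-10-22 14:29 WKQ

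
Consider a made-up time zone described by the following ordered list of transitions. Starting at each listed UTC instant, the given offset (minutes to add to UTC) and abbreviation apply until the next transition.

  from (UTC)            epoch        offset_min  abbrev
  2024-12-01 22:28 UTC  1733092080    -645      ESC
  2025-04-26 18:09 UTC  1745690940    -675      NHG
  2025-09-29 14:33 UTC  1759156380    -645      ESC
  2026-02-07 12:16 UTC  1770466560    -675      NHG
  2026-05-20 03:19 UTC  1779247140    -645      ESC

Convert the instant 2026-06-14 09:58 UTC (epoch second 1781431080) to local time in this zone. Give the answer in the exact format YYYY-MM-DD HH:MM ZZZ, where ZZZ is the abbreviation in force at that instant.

2026-06-13 23:13 ESC

Query: 2026-06-14 09:58 UTC
Rule 5/5 (ESC, -10:45): 2026-05-20 03:19 UTC ≤ query < +∞
9·60 + 58 - 645 = -47 min
-47 = -1·1440 + 1393; 1393 = 23·60 + 13 → 23:13, 2026-06-14 - 1 day = 2026-06-13
→ 2026-06-13 23:13 ESC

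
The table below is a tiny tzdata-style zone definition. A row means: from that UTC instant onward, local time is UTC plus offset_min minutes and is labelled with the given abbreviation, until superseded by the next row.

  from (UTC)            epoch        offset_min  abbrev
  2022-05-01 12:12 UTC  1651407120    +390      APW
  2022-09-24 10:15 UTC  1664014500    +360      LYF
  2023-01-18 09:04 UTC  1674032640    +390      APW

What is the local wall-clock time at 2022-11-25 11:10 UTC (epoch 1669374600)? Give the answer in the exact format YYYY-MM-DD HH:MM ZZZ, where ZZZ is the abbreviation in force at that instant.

Query: 2022-11-25 11:10 UTC
Rule 2/3 (LYF, +06:00): 2022-09-24 10:15 UTC ≤ query < 2023-01-18 09:04 UTC
11·60 + 10 + 360 = 1030 min
1030 = 0·1440 + 1030; 1030 = 17·60 + 10 → 17:10, same day
→ 2022-11-25 17:10 LYF

2022-11-25 17:10 LYF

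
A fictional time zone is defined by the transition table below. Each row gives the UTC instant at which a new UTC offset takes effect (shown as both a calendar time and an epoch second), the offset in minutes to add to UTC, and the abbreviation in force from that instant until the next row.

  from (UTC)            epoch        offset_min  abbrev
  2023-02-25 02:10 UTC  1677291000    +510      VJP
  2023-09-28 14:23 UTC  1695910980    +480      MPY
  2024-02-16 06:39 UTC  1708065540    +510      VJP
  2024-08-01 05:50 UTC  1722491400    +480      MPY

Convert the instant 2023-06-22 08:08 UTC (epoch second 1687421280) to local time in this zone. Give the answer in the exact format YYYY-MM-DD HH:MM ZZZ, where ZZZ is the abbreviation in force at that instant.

2023-06-22 16:38 VJP

Query: 2023-06-22 08:08 UTC
Rule 1/4 (VJP, +08:30): 2023-02-25 02:10 UTC ≤ query < 2023-09-28 14:23 UTC
8·60 + 8 + 510 = 998 min
998 = 0·1440 + 998; 998 = 16·60 + 38 → 16:38, same day
→ 2023-06-22 16:38 VJP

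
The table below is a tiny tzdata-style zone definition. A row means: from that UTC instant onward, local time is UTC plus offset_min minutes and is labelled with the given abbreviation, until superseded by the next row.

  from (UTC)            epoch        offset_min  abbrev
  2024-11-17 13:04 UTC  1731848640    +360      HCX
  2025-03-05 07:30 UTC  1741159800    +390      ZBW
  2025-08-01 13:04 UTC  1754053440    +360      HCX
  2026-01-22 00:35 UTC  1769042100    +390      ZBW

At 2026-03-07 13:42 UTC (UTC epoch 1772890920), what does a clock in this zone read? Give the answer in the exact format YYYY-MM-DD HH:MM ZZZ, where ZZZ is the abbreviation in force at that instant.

Query: 2026-03-07 13:42 UTC
Rule 4/4 (ZBW, +06:30): 2026-01-22 00:35 UTC ≤ query < +∞
13·60 + 42 + 390 = 1212 min
1212 = 0·1440 + 1212; 1212 = 20·60 + 12 → 20:12, same day
→ 2026-03-07 20:12 ZBW

2026-03-07 20:12 ZBW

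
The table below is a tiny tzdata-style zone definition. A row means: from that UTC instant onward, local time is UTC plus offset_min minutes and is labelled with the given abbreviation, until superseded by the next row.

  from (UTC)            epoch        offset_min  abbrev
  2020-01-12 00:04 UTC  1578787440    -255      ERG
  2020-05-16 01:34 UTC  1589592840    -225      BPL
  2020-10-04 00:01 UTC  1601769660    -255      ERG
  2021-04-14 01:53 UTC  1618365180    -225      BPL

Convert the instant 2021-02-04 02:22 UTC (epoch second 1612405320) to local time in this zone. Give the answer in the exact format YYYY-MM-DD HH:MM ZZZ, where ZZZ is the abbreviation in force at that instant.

2021-02-03 22:07 ERG

Query: 2021-02-04 02:22 UTC
Rule 3/4 (ERG, -04:15): 2020-10-04 00:01 UTC ≤ query < 2021-04-14 01:53 UTC
2·60 + 22 - 255 = -113 min
-113 = -1·1440 + 1327; 1327 = 22·60 + 7 → 22:07, 2021-02-04 - 1 day = 2021-02-03
→ 2021-02-03 22:07 ERG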